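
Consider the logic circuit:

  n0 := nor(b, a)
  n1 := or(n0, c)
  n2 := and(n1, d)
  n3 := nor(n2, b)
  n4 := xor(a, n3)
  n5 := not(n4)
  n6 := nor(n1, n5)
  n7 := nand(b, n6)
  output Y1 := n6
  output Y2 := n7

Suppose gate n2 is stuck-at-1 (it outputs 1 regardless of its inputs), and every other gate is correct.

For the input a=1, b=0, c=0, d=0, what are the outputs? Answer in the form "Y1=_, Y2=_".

Propagate with n2 forced: n0=0, n1=0, n2=1 [stuck-at-1], n3=0, n4=1, n5=0, n6=1, n7=1.
So the outputs are Y1=1, Y2=1. (Without the fault they would be Y1=0, Y2=1.)

Y1=1, Y2=1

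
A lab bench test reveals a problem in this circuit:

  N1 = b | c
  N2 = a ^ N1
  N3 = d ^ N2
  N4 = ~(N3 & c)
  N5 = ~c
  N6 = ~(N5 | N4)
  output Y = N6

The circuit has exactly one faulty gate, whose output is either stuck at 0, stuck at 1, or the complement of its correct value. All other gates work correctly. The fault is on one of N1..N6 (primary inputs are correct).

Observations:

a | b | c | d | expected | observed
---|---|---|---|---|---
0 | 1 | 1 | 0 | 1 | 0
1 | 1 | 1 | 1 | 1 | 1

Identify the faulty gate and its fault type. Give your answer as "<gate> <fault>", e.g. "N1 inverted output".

Fault-free values for test 1 (a=0, b=1, c=1, d=0): N1=1, N2=1, N3=1, N4=0, N5=0, N6=1, giving Y=1. Observed 0.
Test 1: faults giving observed 0 are {N1 stuck-at-0, N1 inverted output, N2 stuck-at-0, N2 inverted output, N3 stuck-at-0, N3 inverted output, N4 stuck-at-1, N4 inverted output, N5 stuck-at-1, N5 inverted output, N6 stuck-at-0, N6 inverted output}.
Test 2 (a=1, b=1, c=1, d=1): fault-free N1=1, N2=0, N3=1, N4=0, N5=0, N6=1 → 1; observed 1. Eliminates N1 stuck-at-0, N1 inverted output, N2 inverted output, N3 stuck-at-0, N3 inverted output, N4 stuck-at-1, N4 inverted output, N5 stuck-at-1, N5 inverted output, N6 stuck-at-0, N6 inverted output.
Only N2 stuck-at-0 is consistent with every test.

N2 stuck-at-0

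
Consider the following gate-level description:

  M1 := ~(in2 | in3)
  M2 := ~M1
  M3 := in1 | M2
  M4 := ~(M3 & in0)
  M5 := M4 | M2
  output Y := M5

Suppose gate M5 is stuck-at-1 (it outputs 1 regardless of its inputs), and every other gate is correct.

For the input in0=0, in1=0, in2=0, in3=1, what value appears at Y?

Propagate with M5 forced: M1=0, M2=1, M3=1, M4=1, M5=1 [stuck-at-1].
So Y = 1. (Same as the fault-free value — the fault is masked on this input.)

1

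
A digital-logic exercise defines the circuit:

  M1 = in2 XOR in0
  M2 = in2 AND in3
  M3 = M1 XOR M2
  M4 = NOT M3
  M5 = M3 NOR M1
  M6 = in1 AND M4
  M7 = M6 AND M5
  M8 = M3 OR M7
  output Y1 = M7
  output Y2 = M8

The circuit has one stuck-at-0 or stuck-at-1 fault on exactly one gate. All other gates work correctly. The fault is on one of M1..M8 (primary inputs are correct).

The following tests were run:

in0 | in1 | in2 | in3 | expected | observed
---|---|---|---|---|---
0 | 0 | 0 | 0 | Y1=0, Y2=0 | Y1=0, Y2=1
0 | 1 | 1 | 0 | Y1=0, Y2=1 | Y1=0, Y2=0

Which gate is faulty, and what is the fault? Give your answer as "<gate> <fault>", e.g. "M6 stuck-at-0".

M2 stuck-at-1

Fault-free values for test 1 (in0=0, in1=0, in2=0, in3=0): M1=0, M2=0, M3=0, M4=1, M5=1, M6=0, M7=0, M8=0, giving Y1=0, Y2=0. Observed Y1=0, Y2=1.
Test 1: faults giving observed Y1=0, Y2=1 are {M1 stuck-at-1, M2 stuck-at-1, M3 stuck-at-1, M8 stuck-at-1}.
Test 2 (in0=0, in1=1, in2=1, in3=0): fault-free M1=1, M2=0, M3=1, M4=0, M5=0, M6=0, M7=0, M8=1 → Y1=0, Y2=1; observed Y1=0, Y2=0. Eliminates M1 stuck-at-1, M3 stuck-at-1, M8 stuck-at-1.
Only M2 stuck-at-1 is consistent with every test.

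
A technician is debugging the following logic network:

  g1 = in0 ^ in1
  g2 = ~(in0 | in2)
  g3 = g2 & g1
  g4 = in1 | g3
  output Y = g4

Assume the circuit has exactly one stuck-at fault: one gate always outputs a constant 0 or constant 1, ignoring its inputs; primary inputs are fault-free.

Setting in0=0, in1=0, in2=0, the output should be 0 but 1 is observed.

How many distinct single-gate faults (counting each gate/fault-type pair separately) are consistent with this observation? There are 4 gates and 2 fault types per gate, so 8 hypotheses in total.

3

Fault-free: g1=0, g2=1, g3=0, g4=0 → 0. Observed 1.
  g1 stuck-at-0: output 0 ✗
  g1 stuck-at-1: output 1 ✓
  g2 stuck-at-0: output 0 ✗
  g2 stuck-at-1: output 0 ✗
  g3 stuck-at-0: output 0 ✗
  g3 stuck-at-1: output 1 ✓
  g4 stuck-at-0: output 0 ✗
  g4 stuck-at-1: output 1 ✓
Consistent faults: {g1 stuck-at-1, g3 stuck-at-1, g4 stuck-at-1} — 3 in all.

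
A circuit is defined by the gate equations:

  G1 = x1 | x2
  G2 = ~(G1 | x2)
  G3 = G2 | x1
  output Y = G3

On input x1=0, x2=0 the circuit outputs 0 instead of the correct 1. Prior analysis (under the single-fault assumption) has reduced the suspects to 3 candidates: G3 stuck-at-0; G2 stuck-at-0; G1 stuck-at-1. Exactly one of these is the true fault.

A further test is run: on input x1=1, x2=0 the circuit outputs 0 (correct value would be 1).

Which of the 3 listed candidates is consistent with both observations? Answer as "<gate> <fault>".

G3 stuck-at-0

Evaluate each candidate on input x1=1, x2=0:
  G3 stuck-at-0: G1=1, G2=0, G3=0 [stuck-at-0] → 0 — matches
  G2 stuck-at-0: G1=1, G2=0 [stuck-at-0], G3=1 → 1 — eliminated
  G1 stuck-at-1: G1=1 [stuck-at-1], G2=0, G3=1 → 1 — eliminated
Only G3 stuck-at-0 reproduces the observed 0.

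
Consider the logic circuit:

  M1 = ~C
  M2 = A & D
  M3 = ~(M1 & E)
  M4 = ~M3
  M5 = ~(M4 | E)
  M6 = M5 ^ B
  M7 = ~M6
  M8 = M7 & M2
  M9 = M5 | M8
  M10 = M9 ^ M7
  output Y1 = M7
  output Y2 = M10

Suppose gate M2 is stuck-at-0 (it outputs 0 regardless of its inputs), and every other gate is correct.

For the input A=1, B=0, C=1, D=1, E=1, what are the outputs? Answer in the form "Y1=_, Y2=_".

Propagate with M2 forced: M1=0, M2=0 [stuck-at-0], M3=1, M4=0, M5=0, M6=0, M7=1, M8=0, M9=0, M10=1.
So the outputs are Y1=1, Y2=1. (Without the fault they would be Y1=1, Y2=0.)

Y1=1, Y2=1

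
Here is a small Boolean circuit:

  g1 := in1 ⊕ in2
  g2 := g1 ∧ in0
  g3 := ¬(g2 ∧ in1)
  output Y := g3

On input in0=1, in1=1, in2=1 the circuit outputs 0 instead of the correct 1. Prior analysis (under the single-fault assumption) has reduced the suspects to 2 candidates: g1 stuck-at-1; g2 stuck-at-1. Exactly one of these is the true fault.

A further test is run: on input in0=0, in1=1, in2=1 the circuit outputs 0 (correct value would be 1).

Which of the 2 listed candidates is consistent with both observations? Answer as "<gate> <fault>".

Evaluate each candidate on input in0=0, in1=1, in2=1:
  g1 stuck-at-1: g1=1 [stuck-at-1], g2=0, g3=1 → 1 — eliminated
  g2 stuck-at-1: g1=0, g2=1 [stuck-at-1], g3=0 → 0 — matches
Only g2 stuck-at-1 reproduces the observed 0.

g2 stuck-at-1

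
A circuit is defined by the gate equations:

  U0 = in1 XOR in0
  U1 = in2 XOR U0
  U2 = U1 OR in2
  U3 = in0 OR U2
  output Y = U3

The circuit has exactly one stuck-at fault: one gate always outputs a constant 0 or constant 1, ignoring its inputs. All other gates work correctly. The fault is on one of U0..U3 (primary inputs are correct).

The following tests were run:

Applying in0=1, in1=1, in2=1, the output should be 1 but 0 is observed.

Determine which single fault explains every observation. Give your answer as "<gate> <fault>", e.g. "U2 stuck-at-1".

U3 stuck-at-0

Fault-free values for test 1 (in0=1, in1=1, in2=1): U0=0, U1=1, U2=1, U3=1, giving Y=1. Observed 0.
Test 1: faults giving observed 0 are {U3 stuck-at-0}.
Only U3 stuck-at-0 is consistent with every test.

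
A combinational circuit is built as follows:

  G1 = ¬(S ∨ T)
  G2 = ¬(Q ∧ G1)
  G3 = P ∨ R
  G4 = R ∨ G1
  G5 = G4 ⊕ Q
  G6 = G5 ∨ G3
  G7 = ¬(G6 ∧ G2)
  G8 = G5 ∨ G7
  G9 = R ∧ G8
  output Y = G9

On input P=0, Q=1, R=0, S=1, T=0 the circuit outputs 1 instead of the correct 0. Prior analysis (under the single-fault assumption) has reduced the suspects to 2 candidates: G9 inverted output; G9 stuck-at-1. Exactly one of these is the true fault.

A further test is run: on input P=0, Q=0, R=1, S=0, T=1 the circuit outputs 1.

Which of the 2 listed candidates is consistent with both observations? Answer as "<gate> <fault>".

G9 stuck-at-1

Evaluate each candidate on input P=0, Q=0, R=1, S=0, T=1:
  G9 inverted output: G1=0, G2=1, G3=1, G4=1, G5=1, G6=1, G7=0, G8=1, G9=0 [inverted output] → 0 — eliminated
  G9 stuck-at-1: G1=0, G2=1, G3=1, G4=1, G5=1, G6=1, G7=0, G8=1, G9=1 [stuck-at-1] → 1 — matches
Only G9 stuck-at-1 reproduces the observed 1.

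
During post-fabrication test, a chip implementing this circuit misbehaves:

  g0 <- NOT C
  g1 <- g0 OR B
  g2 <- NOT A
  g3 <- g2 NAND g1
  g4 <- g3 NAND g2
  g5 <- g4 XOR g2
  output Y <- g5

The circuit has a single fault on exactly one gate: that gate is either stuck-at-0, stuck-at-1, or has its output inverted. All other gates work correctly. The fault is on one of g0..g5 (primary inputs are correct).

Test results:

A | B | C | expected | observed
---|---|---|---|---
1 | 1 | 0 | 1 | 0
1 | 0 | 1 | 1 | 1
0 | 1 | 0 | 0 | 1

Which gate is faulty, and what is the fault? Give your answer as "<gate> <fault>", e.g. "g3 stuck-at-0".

g2 inverted output

Fault-free values for test 1 (A=1, B=1, C=0): g0=1, g1=1, g2=0, g3=1, g4=1, g5=1, giving Y=1. Observed 0.
Test 1: faults giving observed 0 are {g2 stuck-at-1, g2 inverted output, g4 stuck-at-0, g4 inverted output, g5 stuck-at-0, g5 inverted output}.
Test 2 (A=1, B=0, C=1): fault-free g0=0, g1=0, g2=0, g3=1, g4=1, g5=1 → 1; observed 1. Eliminates g4 stuck-at-0, g4 inverted output, g5 stuck-at-0, g5 inverted output.
Test 3 (A=0, B=1, C=0): fault-free g0=1, g1=1, g2=1, g3=0, g4=1, g5=0 → 0; observed 1. Eliminates g2 stuck-at-1.
Only g2 inverted output is consistent with every test.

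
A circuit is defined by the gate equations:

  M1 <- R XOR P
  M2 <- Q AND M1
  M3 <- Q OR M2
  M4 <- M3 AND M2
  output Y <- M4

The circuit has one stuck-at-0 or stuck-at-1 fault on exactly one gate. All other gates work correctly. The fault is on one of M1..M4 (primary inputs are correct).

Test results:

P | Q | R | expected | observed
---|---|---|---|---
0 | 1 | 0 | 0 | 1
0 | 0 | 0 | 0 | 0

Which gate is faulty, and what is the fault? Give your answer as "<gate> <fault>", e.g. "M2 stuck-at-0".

Fault-free values for test 1 (P=0, Q=1, R=0): M1=0, M2=0, M3=1, M4=0, giving Y=0. Observed 1.
Test 1: faults giving observed 1 are {M1 stuck-at-1, M2 stuck-at-1, M4 stuck-at-1}.
Test 2 (P=0, Q=0, R=0): fault-free M1=0, M2=0, M3=0, M4=0 → 0; observed 0. Eliminates M2 stuck-at-1, M4 stuck-at-1.
Only M1 stuck-at-1 is consistent with every test.

M1 stuck-at-1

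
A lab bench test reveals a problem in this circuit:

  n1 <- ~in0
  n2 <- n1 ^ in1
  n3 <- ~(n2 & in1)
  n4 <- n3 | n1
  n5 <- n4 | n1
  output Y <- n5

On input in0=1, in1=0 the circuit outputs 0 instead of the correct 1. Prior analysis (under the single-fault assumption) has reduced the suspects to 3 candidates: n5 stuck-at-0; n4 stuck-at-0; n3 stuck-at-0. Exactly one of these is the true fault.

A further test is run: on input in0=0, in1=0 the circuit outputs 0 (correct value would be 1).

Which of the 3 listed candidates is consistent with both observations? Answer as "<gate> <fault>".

Evaluate each candidate on input in0=0, in1=0:
  n5 stuck-at-0: n1=1, n2=1, n3=1, n4=1, n5=0 [stuck-at-0] → 0 — matches
  n4 stuck-at-0: n1=1, n2=1, n3=1, n4=0 [stuck-at-0], n5=1 → 1 — eliminated
  n3 stuck-at-0: n1=1, n2=1, n3=0 [stuck-at-0], n4=1, n5=1 → 1 — eliminated
Only n5 stuck-at-0 reproduces the observed 0.

n5 stuck-at-0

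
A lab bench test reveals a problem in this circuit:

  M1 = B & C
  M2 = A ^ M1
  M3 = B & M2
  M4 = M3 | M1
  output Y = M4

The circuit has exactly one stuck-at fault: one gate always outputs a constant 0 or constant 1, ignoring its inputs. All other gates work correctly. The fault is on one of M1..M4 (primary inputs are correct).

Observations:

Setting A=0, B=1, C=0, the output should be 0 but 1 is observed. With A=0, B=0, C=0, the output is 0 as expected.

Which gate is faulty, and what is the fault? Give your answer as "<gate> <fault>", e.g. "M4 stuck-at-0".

Fault-free values for test 1 (A=0, B=1, C=0): M1=0, M2=0, M3=0, M4=0, giving Y=0. Observed 1.
Test 1: faults giving observed 1 are {M1 stuck-at-1, M2 stuck-at-1, M3 stuck-at-1, M4 stuck-at-1}.
Test 2 (A=0, B=0, C=0): fault-free M1=0, M2=0, M3=0, M4=0 → 0; observed 0. Eliminates M1 stuck-at-1, M3 stuck-at-1, M4 stuck-at-1.
Only M2 stuck-at-1 is consistent with every test.

M2 stuck-at-1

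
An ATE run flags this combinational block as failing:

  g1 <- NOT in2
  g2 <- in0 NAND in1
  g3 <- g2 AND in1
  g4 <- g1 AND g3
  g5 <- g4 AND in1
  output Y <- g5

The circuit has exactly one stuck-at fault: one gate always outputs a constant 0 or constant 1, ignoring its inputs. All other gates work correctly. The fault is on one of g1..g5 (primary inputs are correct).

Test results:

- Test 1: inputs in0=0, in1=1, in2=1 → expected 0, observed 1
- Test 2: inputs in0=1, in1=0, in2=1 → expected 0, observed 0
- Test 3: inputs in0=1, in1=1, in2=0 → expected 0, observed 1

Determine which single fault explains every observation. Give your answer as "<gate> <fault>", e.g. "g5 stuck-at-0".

g4 stuck-at-1

Fault-free values for test 1 (in0=0, in1=1, in2=1): g1=0, g2=1, g3=1, g4=0, g5=0, giving Y=0. Observed 1.
Test 1: faults giving observed 1 are {g1 stuck-at-1, g4 stuck-at-1, g5 stuck-at-1}.
Test 2 (in0=1, in1=0, in2=1): fault-free g1=0, g2=1, g3=0, g4=0, g5=0 → 0; observed 0. Eliminates g5 stuck-at-1.
Test 3 (in0=1, in1=1, in2=0): fault-free g1=1, g2=0, g3=0, g4=0, g5=0 → 0; observed 1. Eliminates g1 stuck-at-1.
Only g4 stuck-at-1 is consistent with every test.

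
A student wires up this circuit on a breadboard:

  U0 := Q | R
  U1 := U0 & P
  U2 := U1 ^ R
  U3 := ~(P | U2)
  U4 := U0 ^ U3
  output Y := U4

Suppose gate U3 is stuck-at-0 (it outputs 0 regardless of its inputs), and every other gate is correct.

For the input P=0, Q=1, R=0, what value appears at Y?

1

Propagate with U3 forced: U0=1, U1=0, U2=0, U3=0 [stuck-at-0], U4=1.
So Y = 1. (Without the fault it would be 0.)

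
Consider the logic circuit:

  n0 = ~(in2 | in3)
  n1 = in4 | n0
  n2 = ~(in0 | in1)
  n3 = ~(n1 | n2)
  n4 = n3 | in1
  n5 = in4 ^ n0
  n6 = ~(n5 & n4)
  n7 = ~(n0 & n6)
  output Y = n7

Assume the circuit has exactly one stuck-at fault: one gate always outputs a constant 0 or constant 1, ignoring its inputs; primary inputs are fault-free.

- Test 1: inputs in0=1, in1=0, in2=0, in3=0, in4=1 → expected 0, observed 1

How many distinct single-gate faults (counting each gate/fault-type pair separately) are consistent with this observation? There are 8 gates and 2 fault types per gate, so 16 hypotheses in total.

3

Fault-free: n0=1, n1=1, n2=0, n3=0, n4=0, n5=0, n6=1, n7=0 → 0. Observed 1.
  n0: stuck-at-0 ✓; others ✗
  n1: none of the 2 fault types match ✗
  n2: none of the 2 fault types match ✗
  n3: none of the 2 fault types match ✗
  n4: none of the 2 fault types match ✗
  n5: none of the 2 fault types match ✗
  n6: stuck-at-0 ✓; others ✗
  n7: stuck-at-1 ✓; others ✗
Consistent faults: {n0 stuck-at-0, n6 stuck-at-0, n7 stuck-at-1} — 3 in all.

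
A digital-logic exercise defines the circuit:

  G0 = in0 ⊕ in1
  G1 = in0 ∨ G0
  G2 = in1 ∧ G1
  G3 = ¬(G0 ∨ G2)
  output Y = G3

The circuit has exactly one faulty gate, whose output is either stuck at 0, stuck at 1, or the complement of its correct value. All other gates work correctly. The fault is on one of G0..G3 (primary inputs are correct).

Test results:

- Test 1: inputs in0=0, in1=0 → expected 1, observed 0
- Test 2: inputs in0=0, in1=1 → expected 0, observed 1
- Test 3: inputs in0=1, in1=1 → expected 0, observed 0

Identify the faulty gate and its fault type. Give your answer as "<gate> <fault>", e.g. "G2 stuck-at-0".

Fault-free values for test 1 (in0=0, in1=0): G0=0, G1=0, G2=0, G3=1, giving Y=1. Observed 0.
Test 1: faults giving observed 0 are {G0 stuck-at-1, G0 inverted output, G2 stuck-at-1, G2 inverted output, G3 stuck-at-0, G3 inverted output}.
Test 2 (in0=0, in1=1): fault-free G0=1, G1=1, G2=1, G3=0 → 0; observed 1. Eliminates G0 stuck-at-1, G2 stuck-at-1, G2 inverted output, G3 stuck-at-0.
Test 3 (in0=1, in1=1): fault-free G0=0, G1=1, G2=1, G3=0 → 0; observed 0. Eliminates G3 inverted output.
Only G0 inverted output is consistent with every test.

G0 inverted output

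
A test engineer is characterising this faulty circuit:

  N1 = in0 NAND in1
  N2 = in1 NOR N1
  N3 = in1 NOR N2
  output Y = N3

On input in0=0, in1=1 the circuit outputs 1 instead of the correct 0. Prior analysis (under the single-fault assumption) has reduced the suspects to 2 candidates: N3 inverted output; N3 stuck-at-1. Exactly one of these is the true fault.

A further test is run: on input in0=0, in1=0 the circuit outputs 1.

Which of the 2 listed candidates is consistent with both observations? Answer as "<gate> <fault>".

N3 stuck-at-1

Evaluate each candidate on input in0=0, in1=0:
  N3 inverted output: N1=1, N2=0, N3=0 [inverted output] → 0 — eliminated
  N3 stuck-at-1: N1=1, N2=0, N3=1 [stuck-at-1] → 1 — matches
Only N3 stuck-at-1 reproduces the observed 1.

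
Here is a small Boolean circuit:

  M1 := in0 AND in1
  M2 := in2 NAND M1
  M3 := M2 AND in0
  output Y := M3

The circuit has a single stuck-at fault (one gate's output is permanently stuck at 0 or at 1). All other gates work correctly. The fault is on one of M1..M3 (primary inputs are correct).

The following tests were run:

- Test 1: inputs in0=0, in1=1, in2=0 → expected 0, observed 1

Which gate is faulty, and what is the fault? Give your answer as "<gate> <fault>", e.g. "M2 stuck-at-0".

M3 stuck-at-1

Fault-free values for test 1 (in0=0, in1=1, in2=0): M1=0, M2=1, M3=0, giving Y=0. Observed 1.
Test 1: faults giving observed 1 are {M3 stuck-at-1}.
Only M3 stuck-at-1 is consistent with every test.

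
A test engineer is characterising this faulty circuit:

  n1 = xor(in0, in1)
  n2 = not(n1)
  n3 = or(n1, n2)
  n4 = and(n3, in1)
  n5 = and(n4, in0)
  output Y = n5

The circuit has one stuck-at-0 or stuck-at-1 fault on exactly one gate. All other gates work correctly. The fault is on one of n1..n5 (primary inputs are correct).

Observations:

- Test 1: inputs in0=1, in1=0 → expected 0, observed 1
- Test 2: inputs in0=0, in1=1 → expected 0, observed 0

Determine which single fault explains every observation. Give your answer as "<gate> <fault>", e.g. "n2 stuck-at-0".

n4 stuck-at-1

Fault-free values for test 1 (in0=1, in1=0): n1=1, n2=0, n3=1, n4=0, n5=0, giving Y=0. Observed 1.
Test 1: faults giving observed 1 are {n4 stuck-at-1, n5 stuck-at-1}.
Test 2 (in0=0, in1=1): fault-free n1=1, n2=0, n3=1, n4=1, n5=0 → 0; observed 0. Eliminates n5 stuck-at-1.
Only n4 stuck-at-1 is consistent with every test.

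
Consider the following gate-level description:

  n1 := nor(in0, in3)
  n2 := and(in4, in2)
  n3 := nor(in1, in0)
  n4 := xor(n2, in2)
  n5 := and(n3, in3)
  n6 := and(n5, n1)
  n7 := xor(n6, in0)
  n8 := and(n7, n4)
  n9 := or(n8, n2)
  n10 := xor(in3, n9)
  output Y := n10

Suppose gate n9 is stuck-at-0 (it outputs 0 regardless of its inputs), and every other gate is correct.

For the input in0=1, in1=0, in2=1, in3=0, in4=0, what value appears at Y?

0

Propagate with n9 forced: n1=0, n2=0, n3=0, n4=1, n5=0, n6=0, n7=1, n8=1, n9=0 [stuck-at-0], n10=0.
So Y = 0. (Without the fault it would be 1.)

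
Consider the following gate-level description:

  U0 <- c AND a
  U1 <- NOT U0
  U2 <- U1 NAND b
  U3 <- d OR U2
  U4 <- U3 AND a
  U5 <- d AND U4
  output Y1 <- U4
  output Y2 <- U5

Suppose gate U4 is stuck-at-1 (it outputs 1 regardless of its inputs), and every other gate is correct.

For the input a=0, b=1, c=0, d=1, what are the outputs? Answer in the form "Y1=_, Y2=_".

Propagate with U4 forced: U0=0, U1=1, U2=0, U3=1, U4=1 [stuck-at-1], U5=1.
So the outputs are Y1=1, Y2=1. (Without the fault they would be Y1=0, Y2=0.)

Y1=1, Y2=1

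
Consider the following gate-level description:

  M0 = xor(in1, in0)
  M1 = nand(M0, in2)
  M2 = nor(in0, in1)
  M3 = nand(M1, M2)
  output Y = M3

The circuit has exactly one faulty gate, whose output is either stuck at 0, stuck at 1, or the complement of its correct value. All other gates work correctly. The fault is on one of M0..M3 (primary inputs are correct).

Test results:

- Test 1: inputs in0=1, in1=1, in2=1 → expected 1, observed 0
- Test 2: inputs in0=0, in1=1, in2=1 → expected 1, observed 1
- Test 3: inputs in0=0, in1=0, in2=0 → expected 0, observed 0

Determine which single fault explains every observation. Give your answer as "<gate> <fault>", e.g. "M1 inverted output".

Fault-free values for test 1 (in0=1, in1=1, in2=1): M0=0, M1=1, M2=0, M3=1, giving Y=1. Observed 0.
Test 1: faults giving observed 0 are {M2 stuck-at-1, M2 inverted output, M3 stuck-at-0, M3 inverted output}.
Test 2 (in0=0, in1=1, in2=1): fault-free M0=1, M1=0, M2=0, M3=1 → 1; observed 1. Eliminates M3 stuck-at-0, M3 inverted output.
Test 3 (in0=0, in1=0, in2=0): fault-free M0=0, M1=1, M2=1, M3=0 → 0; observed 0. Eliminates M2 inverted output.
Only M2 stuck-at-1 is consistent with every test.

M2 stuck-at-1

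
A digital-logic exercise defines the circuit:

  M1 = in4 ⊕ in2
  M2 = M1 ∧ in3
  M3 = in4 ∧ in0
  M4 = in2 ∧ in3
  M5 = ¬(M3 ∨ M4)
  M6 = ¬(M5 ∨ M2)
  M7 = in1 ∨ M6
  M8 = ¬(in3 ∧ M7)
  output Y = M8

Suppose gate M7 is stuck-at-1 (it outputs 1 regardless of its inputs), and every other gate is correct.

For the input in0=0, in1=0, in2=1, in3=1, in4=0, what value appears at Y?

Propagate with M7 forced: M1=1, M2=1, M3=0, M4=1, M5=0, M6=0, M7=1 [stuck-at-1], M8=0.
So Y = 0. (Without the fault it would be 1.)

0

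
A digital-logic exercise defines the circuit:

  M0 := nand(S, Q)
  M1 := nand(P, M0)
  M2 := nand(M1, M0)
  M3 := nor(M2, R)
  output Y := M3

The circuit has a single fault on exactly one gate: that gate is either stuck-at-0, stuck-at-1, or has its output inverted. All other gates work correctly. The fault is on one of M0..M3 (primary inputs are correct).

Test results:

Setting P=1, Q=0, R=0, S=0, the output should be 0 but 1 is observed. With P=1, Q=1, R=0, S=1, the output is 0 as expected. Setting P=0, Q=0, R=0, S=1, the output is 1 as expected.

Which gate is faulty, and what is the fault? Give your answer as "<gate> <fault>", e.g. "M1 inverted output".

M1 stuck-at-1

Fault-free values for test 1 (P=1, Q=0, R=0, S=0): M0=1, M1=0, M2=1, M3=0, giving Y=0. Observed 1.
Test 1: faults giving observed 1 are {M1 stuck-at-1, M1 inverted output, M2 stuck-at-0, M2 inverted output, M3 stuck-at-1, M3 inverted output}.
Test 2 (P=1, Q=1, R=0, S=1): fault-free M0=0, M1=1, M2=1, M3=0 → 0; observed 0. Eliminates M2 stuck-at-0, M2 inverted output, M3 stuck-at-1, M3 inverted output.
Test 3 (P=0, Q=0, R=0, S=1): fault-free M0=1, M1=1, M2=0, M3=1 → 1; observed 1. Eliminates M1 inverted output.
Only M1 stuck-at-1 is consistent with every test.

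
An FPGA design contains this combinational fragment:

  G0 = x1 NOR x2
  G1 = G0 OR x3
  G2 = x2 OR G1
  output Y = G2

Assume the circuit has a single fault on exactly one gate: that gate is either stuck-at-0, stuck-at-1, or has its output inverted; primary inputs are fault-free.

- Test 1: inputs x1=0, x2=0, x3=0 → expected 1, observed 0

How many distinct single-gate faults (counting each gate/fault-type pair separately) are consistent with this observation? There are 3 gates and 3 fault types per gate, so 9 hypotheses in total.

6

Fault-free: G0=1, G1=1, G2=1 → 1. Observed 0.
  G0 stuck-at-0: output 0 ✓
  G0 stuck-at-1: output 1 ✗
  G0 inverted output: output 0 ✓
  G1 stuck-at-0: output 0 ✓
  G1 stuck-at-1: output 1 ✗
  G1 inverted output: output 0 ✓
  G2 stuck-at-0: output 0 ✓
  G2 stuck-at-1: output 1 ✗
  G2 inverted output: output 0 ✓
Consistent faults: {G0 stuck-at-0, G0 inverted output, G1 stuck-at-0, G1 inverted output, G2 stuck-at-0, G2 inverted output} — 6 in all.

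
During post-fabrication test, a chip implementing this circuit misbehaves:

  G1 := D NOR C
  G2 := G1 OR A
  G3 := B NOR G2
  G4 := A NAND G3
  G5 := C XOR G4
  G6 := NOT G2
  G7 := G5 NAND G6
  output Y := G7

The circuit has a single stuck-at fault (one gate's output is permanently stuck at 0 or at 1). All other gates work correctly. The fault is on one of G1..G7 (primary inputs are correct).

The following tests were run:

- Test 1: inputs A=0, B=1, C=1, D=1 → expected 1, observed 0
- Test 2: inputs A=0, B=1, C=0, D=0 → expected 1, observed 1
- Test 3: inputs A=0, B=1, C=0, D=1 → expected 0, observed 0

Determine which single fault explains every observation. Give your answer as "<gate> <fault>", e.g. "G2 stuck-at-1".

Fault-free values for test 1 (A=0, B=1, C=1, D=1): G1=0, G2=0, G3=0, G4=1, G5=0, G6=1, G7=1, giving Y=1. Observed 0.
Test 1: faults giving observed 0 are {G4 stuck-at-0, G5 stuck-at-1, G7 stuck-at-0}.
Test 2 (A=0, B=1, C=0, D=0): fault-free G1=1, G2=1, G3=0, G4=1, G5=1, G6=0, G7=1 → 1; observed 1. Eliminates G7 stuck-at-0.
Test 3 (A=0, B=1, C=0, D=1): fault-free G1=0, G2=0, G3=0, G4=1, G5=1, G6=1, G7=0 → 0; observed 0. Eliminates G4 stuck-at-0.
Only G5 stuck-at-1 is consistent with every test.

G5 stuck-at-1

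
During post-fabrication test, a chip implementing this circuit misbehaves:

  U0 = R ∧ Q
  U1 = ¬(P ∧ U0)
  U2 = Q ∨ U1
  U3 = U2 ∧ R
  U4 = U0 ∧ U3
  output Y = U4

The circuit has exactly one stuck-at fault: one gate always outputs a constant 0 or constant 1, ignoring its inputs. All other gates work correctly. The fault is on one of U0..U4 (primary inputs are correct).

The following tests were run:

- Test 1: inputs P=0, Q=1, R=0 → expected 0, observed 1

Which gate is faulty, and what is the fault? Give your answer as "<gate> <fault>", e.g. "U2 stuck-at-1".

U4 stuck-at-1

Fault-free values for test 1 (P=0, Q=1, R=0): U0=0, U1=1, U2=1, U3=0, U4=0, giving Y=0. Observed 1.
Test 1: faults giving observed 1 are {U4 stuck-at-1}.
Only U4 stuck-at-1 is consistent with every test.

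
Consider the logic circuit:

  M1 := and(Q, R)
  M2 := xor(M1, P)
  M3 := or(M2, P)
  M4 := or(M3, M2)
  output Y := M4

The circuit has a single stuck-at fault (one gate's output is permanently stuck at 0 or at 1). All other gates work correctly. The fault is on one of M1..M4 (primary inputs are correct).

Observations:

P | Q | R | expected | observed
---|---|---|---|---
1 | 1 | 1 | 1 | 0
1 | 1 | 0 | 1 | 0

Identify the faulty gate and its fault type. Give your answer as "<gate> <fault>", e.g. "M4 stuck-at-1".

Fault-free values for test 1 (P=1, Q=1, R=1): M1=1, M2=0, M3=1, M4=1, giving Y=1. Observed 0.
Test 1: faults giving observed 0 are {M3 stuck-at-0, M4 stuck-at-0}.
Test 2 (P=1, Q=1, R=0): fault-free M1=0, M2=1, M3=1, M4=1 → 1; observed 0. Eliminates M3 stuck-at-0.
Only M4 stuck-at-0 is consistent with every test.

M4 stuck-at-0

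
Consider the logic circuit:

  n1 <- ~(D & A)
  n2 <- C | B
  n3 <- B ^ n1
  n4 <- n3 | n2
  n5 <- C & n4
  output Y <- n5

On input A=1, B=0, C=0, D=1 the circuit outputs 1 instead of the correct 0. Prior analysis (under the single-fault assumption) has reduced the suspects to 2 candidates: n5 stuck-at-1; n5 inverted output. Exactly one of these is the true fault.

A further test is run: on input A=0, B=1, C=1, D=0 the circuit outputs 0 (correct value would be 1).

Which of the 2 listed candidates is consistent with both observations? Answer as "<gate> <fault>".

n5 inverted output

Evaluate each candidate on input A=0, B=1, C=1, D=0:
  n5 stuck-at-1: n1=1, n2=1, n3=0, n4=1, n5=1 [stuck-at-1] → 1 — eliminated
  n5 inverted output: n1=1, n2=1, n3=0, n4=1, n5=0 [inverted output] → 0 — matches
Only n5 inverted output reproduces the observed 0.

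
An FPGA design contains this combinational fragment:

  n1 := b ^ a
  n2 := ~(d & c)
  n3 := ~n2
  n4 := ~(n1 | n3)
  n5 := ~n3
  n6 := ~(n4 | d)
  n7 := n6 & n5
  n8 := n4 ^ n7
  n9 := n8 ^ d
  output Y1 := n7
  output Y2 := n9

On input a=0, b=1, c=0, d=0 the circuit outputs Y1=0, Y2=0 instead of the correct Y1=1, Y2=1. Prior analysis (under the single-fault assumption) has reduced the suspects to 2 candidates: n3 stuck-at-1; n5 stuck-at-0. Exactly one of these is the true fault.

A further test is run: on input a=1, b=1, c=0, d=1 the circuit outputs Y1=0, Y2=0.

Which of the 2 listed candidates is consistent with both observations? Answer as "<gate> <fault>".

n5 stuck-at-0

Evaluate each candidate on input a=1, b=1, c=0, d=1:
  n3 stuck-at-1: n1=0, n2=1, n3=1 [stuck-at-1], n4=0, n5=0, n6=0, n7=0, n8=0, n9=1 → Y1=0, Y2=1 — eliminated
  n5 stuck-at-0: n1=0, n2=1, n3=0, n4=1, n5=0 [stuck-at-0], n6=0, n7=0, n8=1, n9=0 → Y1=0, Y2=0 — matches
Only n5 stuck-at-0 reproduces the observed Y1=0, Y2=0.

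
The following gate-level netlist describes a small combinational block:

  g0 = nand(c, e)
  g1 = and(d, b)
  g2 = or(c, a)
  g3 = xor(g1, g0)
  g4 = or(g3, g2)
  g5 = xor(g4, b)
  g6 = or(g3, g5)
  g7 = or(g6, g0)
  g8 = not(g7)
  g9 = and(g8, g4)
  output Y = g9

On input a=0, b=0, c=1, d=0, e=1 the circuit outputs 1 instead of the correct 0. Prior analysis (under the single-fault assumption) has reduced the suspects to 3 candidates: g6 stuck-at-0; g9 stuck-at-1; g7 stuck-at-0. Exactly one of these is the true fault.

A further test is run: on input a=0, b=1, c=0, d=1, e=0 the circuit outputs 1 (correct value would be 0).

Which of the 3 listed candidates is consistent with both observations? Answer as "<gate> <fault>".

Evaluate each candidate on input a=0, b=1, c=0, d=1, e=0:
  g6 stuck-at-0: g0=1, g1=1, g2=0, g3=0, g4=0, g5=1, g6=0 [stuck-at-0], g7=1, g8=0, g9=0 → 0 — eliminated
  g9 stuck-at-1: g0=1, g1=1, g2=0, g3=0, g4=0, g5=1, g6=1, g7=1, g8=0, g9=1 [stuck-at-1] → 1 — matches
  g7 stuck-at-0: g0=1, g1=1, g2=0, g3=0, g4=0, g5=1, g6=1, g7=0 [stuck-at-0], g8=1, g9=0 → 0 — eliminated
Only g9 stuck-at-1 reproduces the observed 1.

g9 stuck-at-1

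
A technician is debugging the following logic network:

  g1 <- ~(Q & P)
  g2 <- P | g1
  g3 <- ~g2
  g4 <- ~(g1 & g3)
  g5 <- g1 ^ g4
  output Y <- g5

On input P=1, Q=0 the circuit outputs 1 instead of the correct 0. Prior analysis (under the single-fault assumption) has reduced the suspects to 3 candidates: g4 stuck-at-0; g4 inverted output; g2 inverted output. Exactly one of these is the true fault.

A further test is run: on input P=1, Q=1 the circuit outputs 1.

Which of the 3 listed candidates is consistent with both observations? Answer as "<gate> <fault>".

g2 inverted output

Evaluate each candidate on input P=1, Q=1:
  g4 stuck-at-0: g1=0, g2=1, g3=0, g4=0 [stuck-at-0], g5=0 → 0 — eliminated
  g4 inverted output: g1=0, g2=1, g3=0, g4=0 [inverted output], g5=0 → 0 — eliminated
  g2 inverted output: g1=0, g2=0 [inverted output], g3=1, g4=1, g5=1 → 1 — matches
Only g2 inverted output reproduces the observed 1.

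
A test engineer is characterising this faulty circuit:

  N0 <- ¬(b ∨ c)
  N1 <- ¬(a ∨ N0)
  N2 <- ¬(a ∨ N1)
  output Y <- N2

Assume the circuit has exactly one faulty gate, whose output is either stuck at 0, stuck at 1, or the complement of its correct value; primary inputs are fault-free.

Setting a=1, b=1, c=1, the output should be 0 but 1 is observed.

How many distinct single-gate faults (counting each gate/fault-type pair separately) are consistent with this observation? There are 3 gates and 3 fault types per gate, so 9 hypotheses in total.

Fault-free: N0=0, N1=0, N2=0 → 0. Observed 1.
  N0 stuck-at-0: output 0 ✗
  N0 stuck-at-1: output 0 ✗
  N0 inverted output: output 0 ✗
  N1 stuck-at-0: output 0 ✗
  N1 stuck-at-1: output 0 ✗
  N1 inverted output: output 0 ✗
  N2 stuck-at-0: output 0 ✗
  N2 stuck-at-1: output 1 ✓
  N2 inverted output: output 1 ✓
Consistent faults: {N2 stuck-at-1, N2 inverted output} — 2 in all.

2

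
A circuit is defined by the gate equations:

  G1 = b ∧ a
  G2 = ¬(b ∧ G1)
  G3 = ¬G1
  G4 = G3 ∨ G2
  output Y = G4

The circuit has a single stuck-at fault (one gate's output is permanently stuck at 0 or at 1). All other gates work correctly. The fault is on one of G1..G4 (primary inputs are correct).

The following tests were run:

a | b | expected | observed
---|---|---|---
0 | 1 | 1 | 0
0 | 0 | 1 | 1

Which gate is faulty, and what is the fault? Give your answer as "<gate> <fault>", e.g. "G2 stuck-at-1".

G1 stuck-at-1

Fault-free values for test 1 (a=0, b=1): G1=0, G2=1, G3=1, G4=1, giving Y=1. Observed 0.
Test 1: faults giving observed 0 are {G1 stuck-at-1, G4 stuck-at-0}.
Test 2 (a=0, b=0): fault-free G1=0, G2=1, G3=1, G4=1 → 1; observed 1. Eliminates G4 stuck-at-0.
Only G1 stuck-at-1 is consistent with every test.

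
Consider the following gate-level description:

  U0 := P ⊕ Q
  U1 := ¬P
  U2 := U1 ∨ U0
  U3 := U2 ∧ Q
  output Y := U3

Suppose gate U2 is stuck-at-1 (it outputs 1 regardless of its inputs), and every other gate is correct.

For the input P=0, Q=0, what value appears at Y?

Propagate with U2 forced: U0=0, U1=1, U2=1 [stuck-at-1], U3=0.
So Y = 0. (Same as the fault-free value — the fault is masked on this input.)

0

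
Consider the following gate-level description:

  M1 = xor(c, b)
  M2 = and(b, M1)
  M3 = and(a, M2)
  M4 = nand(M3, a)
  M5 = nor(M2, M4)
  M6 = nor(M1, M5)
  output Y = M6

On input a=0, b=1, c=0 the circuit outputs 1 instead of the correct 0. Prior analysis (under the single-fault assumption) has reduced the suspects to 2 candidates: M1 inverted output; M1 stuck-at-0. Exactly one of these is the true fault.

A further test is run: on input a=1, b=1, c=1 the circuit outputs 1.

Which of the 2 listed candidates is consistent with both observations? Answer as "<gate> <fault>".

M1 stuck-at-0

Evaluate each candidate on input a=1, b=1, c=1:
  M1 inverted output: M1=1 [inverted output], M2=1, M3=1, M4=0, M5=0, M6=0 → 0 — eliminated
  M1 stuck-at-0: M1=0 [stuck-at-0], M2=0, M3=0, M4=1, M5=0, M6=1 → 1 — matches
Only M1 stuck-at-0 reproduces the observed 1.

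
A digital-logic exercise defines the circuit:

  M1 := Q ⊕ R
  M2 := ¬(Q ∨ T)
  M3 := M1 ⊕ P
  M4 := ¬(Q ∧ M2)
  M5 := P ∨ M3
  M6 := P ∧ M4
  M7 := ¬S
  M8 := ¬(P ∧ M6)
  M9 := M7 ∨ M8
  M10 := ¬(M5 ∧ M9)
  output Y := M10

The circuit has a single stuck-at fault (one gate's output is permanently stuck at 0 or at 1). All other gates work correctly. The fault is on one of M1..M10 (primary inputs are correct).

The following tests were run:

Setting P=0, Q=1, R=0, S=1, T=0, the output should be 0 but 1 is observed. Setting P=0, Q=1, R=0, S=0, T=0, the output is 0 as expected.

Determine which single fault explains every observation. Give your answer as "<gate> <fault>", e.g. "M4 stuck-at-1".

M8 stuck-at-0

Fault-free values for test 1 (P=0, Q=1, R=0, S=1, T=0): M1=1, M2=0, M3=1, M4=1, M5=1, M6=0, M7=0, M8=1, M9=1, M10=0, giving Y=0. Observed 1.
Test 1: faults giving observed 1 are {M1 stuck-at-0, M3 stuck-at-0, M5 stuck-at-0, M8 stuck-at-0, M9 stuck-at-0, M10 stuck-at-1}.
Test 2 (P=0, Q=1, R=0, S=0, T=0): fault-free M1=1, M2=0, M3=1, M4=1, M5=1, M6=0, M7=1, M8=1, M9=1, M10=0 → 0; observed 0. Eliminates M1 stuck-at-0, M3 stuck-at-0, M5 stuck-at-0, M9 stuck-at-0, M10 stuck-at-1.
Only M8 stuck-at-0 is consistent with every test.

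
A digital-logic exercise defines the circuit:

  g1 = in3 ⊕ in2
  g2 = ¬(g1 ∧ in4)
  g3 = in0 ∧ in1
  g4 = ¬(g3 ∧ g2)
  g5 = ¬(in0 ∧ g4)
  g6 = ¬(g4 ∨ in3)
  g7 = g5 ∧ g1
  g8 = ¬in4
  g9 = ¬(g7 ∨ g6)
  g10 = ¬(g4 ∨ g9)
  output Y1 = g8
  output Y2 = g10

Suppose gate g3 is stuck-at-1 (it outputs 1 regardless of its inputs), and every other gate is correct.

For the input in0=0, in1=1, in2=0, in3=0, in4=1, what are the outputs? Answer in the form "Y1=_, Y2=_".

Y1=0, Y2=1

Propagate with g3 forced: g1=0, g2=1, g3=1 [stuck-at-1], g4=0, g5=1, g6=1, g7=0, g8=0, g9=0, g10=1.
So the outputs are Y1=0, Y2=1. (Without the fault they would be Y1=0, Y2=0.)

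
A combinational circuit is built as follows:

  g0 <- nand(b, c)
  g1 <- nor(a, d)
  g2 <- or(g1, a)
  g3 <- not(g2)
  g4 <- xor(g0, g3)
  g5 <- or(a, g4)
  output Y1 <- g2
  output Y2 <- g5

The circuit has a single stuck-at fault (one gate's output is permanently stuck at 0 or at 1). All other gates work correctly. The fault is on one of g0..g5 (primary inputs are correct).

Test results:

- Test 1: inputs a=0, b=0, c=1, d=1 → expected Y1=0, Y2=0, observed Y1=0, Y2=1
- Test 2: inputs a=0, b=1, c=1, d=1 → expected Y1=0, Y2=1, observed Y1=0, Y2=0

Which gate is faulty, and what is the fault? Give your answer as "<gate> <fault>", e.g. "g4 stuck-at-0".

Fault-free values for test 1 (a=0, b=0, c=1, d=1): g0=1, g1=0, g2=0, g3=1, g4=0, g5=0, giving Y1=0, Y2=0. Observed Y1=0, Y2=1.
Test 1: faults giving observed Y1=0, Y2=1 are {g0 stuck-at-0, g3 stuck-at-0, g4 stuck-at-1, g5 stuck-at-1}.
Test 2 (a=0, b=1, c=1, d=1): fault-free g0=0, g1=0, g2=0, g3=1, g4=1, g5=1 → Y1=0, Y2=1; observed Y1=0, Y2=0. Eliminates g0 stuck-at-0, g4 stuck-at-1, g5 stuck-at-1.
Only g3 stuck-at-0 is consistent with every test.

g3 stuck-at-0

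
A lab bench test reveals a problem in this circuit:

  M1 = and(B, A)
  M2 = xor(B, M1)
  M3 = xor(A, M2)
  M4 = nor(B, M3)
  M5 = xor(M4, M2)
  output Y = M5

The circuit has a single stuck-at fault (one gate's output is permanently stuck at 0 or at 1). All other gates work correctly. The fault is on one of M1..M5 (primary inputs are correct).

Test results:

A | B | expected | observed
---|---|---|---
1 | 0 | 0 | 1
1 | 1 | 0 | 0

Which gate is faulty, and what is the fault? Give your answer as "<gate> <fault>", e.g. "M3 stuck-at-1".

Fault-free values for test 1 (A=1, B=0): M1=0, M2=0, M3=1, M4=0, M5=0, giving Y=0. Observed 1.
Test 1: faults giving observed 1 are {M3 stuck-at-0, M4 stuck-at-1, M5 stuck-at-1}.
Test 2 (A=1, B=1): fault-free M1=1, M2=0, M3=1, M4=0, M5=0 → 0; observed 0. Eliminates M4 stuck-at-1, M5 stuck-at-1.
Only M3 stuck-at-0 is consistent with every test.

M3 stuck-at-0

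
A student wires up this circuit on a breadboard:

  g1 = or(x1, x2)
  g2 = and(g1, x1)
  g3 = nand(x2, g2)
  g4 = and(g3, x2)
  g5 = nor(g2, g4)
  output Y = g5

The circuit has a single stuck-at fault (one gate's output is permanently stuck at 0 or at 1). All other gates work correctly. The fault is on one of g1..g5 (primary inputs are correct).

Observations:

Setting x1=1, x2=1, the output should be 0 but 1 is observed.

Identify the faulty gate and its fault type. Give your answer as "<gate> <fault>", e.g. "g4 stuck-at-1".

Fault-free values for test 1 (x1=1, x2=1): g1=1, g2=1, g3=0, g4=0, g5=0, giving Y=0. Observed 1.
Test 1: faults giving observed 1 are {g5 stuck-at-1}.
Only g5 stuck-at-1 is consistent with every test.

g5 stuck-at-1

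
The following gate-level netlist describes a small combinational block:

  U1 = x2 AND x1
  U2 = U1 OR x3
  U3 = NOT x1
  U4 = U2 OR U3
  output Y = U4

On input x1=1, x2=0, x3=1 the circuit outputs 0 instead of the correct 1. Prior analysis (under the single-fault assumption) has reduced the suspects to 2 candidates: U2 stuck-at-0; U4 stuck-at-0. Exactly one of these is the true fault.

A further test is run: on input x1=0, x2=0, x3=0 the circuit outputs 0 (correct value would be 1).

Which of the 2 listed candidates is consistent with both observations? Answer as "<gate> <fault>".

Evaluate each candidate on input x1=0, x2=0, x3=0:
  U2 stuck-at-0: U1=0, U2=0 [stuck-at-0], U3=1, U4=1 → 1 — eliminated
  U4 stuck-at-0: U1=0, U2=0, U3=1, U4=0 [stuck-at-0] → 0 — matches
Only U4 stuck-at-0 reproduces the observed 0.

U4 stuck-at-0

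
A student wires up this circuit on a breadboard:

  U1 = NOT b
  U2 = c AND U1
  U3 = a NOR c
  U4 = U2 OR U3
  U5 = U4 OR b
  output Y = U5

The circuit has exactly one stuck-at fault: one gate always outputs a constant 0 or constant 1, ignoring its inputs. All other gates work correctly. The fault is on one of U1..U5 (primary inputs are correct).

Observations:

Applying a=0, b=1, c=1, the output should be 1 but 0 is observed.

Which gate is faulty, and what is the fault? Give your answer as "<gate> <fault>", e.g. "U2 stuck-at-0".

U5 stuck-at-0

Fault-free values for test 1 (a=0, b=1, c=1): U1=0, U2=0, U3=0, U4=0, U5=1, giving Y=1. Observed 0.
Test 1: faults giving observed 0 are {U5 stuck-at-0}.
Only U5 stuck-at-0 is consistent with every test.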